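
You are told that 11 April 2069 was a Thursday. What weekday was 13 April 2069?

Saturday

Within April 2069: 13 − 11 = 2 days.
2 mod 7 = 2, so 2 days after Thursday is Saturday.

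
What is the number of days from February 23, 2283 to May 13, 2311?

10305

From February 23, 2283 to February 23, 2311: 28 years, of which 6 contain a Feb 29 — 22×365 + 6×366 = 10226 days.
(2300 is not a leap year (divisible by 100 but not 400).)
February 2311: 28 − 23 = 5 days remain (2311 is not a leap year, so February has 28 days).
Then March (31), April (30): 31 + 30 = 61 days.
May 1–13, 2311: 13 days.
Residual: 79 days.
Total: 10305 days.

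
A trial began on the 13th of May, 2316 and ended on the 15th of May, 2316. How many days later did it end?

Within May 2316: 15 − 13 = 2 days.

2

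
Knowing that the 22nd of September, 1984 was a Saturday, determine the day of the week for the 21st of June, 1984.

Thursday

Count forward from the earlier date (June 21, 1984) to the later (September 22, 1984):
June 1984: 30 − 21 = 9 days remain.
Then July (31), August (31): 31 + 31 = 62 days.
September 1–22, 1984: 22 days.
Total: 9 + 62 + 22 = 93 days.
93 mod 7 = 2, so 2 days before Saturday is Thursday.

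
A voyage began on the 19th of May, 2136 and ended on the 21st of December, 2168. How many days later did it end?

From May 19, 2136 to May 19, 2168: 32 years, of which 8 contain a Feb 29 — 24×365 + 8×366 = 11688 days.
May 2168: 31 − 19 = 12 days remain.
Then June (30), July (31), August (31), September (30), October (31), November (30): 30 + 31 + 31 + 30 + 31 + 30 = 183 days.
December 1–21, 2168: 21 days.
Residual: 216 days.
Total: 11904 days.

11904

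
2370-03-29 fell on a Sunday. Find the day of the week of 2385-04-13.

Day-of-year of March 29, 2370: 88.
Day-of-year of April 13, 2385: 103.
2370 has 365 days, so 365 − 88 = 277 days remain in 2370.
Full years 2371–2384: 10 common + 4 leap = 10×365 + 4×366 = 5114 days.
Total: 277 + 5114 + 103 = 5494 days.
5494 mod 7 = 6, so 6 days after Sunday is Saturday.

Saturday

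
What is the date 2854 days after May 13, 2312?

March 6, 2320

Count 2854 days after May 13, 2312:
Day-of-year of May 13, 2312: 134.
Day-of-year of March 6, 2320: 66.
2312 has 366 days, so 366 − 134 = 232 days remain in 2312.
Full years 2313–2319: 6 common + 1 leap = 6×365 + 1×366 = 2556 days.
Total: 232 + 2556 + 66 = 2854 days.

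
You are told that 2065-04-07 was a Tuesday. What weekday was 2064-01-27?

Sunday

Count forward from the earlier date (January 27, 2064) to the later (April 7, 2065):
Day-of-year of January 27, 2064: 27.
Day-of-year of April 7, 2065: 97.
2064 has 366 days, so 366 − 27 = 339 days remain in 2064.
Total: 339 + 97 = 436 days.
436 mod 7 = 2, so 2 days before Tuesday is Sunday.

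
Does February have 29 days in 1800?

1800 is not a leap year (divisible by 100 but not 400).

No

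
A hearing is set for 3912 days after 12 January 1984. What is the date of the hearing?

28 September 1994

Count 3912 days after January 12, 1984:
From January 12, 1984 to January 12, 1994: 10 years, of which 3 contain a Feb 29 — 7×365 + 3×366 = 3653 days.
January 1994: 31 − 12 = 19 days remain.
Then February 1994 (28), March (31), April (30), May (31), June (30), July (31), August (31): 28 + 31 + 30 + 31 + 30 + 31 + 31 = 212 days.
September 1–28, 1994: 28 days.
Residual: 259 days.
Total: 3912 days.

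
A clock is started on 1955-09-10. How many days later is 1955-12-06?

87

September 1955: 30 − 10 = 20 days remain.
Then October (31), November (30): 31 + 30 = 61 days.
December 1–6, 1955: 6 days.
Total: 20 + 61 + 6 = 87 days.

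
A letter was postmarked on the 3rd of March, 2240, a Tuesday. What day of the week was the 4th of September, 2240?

Friday

March 2240: 31 − 3 = 28 days remain.
Then April (30), May (31), June (30), July (31), August (31): 30 + 31 + 30 + 31 + 31 = 153 days.
September 1–4, 2240: 4 days.
Total: 28 + 153 + 4 = 185 days.
185 mod 7 = 3, so 3 days after Tuesday is Friday.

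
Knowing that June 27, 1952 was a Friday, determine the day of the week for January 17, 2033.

Monday

Day-of-year of June 27, 1952: 179.
Day-of-year of January 17, 2033: 17.
1952 has 366 days, so 366 − 179 = 187 days remain in 1952.
Full years 1953–2032: 60 common + 20 leap = 60×365 + 20×366 = 29220 days.
Total: 187 + 29220 + 17 = 29424 days.
29424 mod 7 = 3, so 3 days after Friday is Monday.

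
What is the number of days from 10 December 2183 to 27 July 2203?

Day-of-year of December 10, 2183: 344.
Day-of-year of July 27, 2203: 208.
2183 has 365 days, so 365 − 344 = 21 days remain in 2183.
Full years 2184–2202: 15 common + 4 leap = 15×365 + 4×366 = 6939 days.
Total: 21 + 6939 + 208 = 7168 days.

7168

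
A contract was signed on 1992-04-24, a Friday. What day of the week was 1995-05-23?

Tuesday

Day-of-year of April 24, 1992: 115.
Day-of-year of May 23, 1995: 143.
1992 has 366 days, so 366 − 115 = 251 days remain in 1992.
Full years: 1993: 365; 1994: 365. Sum = 730.
Total: 251 + 730 + 143 = 1124 days.
1124 mod 7 = 4, so 4 days after Friday is Tuesday.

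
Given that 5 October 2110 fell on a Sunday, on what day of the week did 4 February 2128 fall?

Day-of-year of October 5, 2110: 278.
Day-of-year of February 4, 2128: 35.
2110 has 365 days, so 365 − 278 = 87 days remain in 2110.
Full years 2111–2127: 13 common + 4 leap = 13×365 + 4×366 = 6209 days.
Total: 87 + 6209 + 35 = 6331 days.
6331 mod 7 = 3, so 3 days after Sunday is Wednesday.

Wednesday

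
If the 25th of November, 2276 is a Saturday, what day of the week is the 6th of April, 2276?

Thursday

Count forward from the earlier date (April 6, 2276) to the later (November 25, 2276):
April 2276: 30 − 6 = 24 days remain.
Then May (31), June (30), July (31), August (31), September (30), October (31): 31 + 30 + 31 + 31 + 30 + 31 = 184 days.
November 1–25, 2276: 25 days.
Total: 24 + 184 + 25 = 233 days.
233 mod 7 = 2, so 2 days before Saturday is Thursday.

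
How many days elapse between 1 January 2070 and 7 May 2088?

Day-of-year of January 1, 2070: 1.
Day-of-year of May 7, 2088: 128.
2070 has 365 days, so 365 − 1 = 364 days remain in 2070.
Full years 2071–2087: 13 common + 4 leap = 13×365 + 4×366 = 6209 days.
Total: 364 + 6209 + 128 = 6701 days.

6701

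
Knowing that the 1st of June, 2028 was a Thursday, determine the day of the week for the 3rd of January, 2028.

Monday

Count forward from the earlier date (January 3, 2028) to the later (June 1, 2028):
January 2028: 31 − 3 = 28 days remain.
Then February 2028 (29), March (31), April (30), May (31): 29 + 31 + 30 + 31 = 121 days.
June 1, 2028: 1 day.
Total: 28 + 121 + 1 = 150 days.
150 mod 7 = 3, so 3 days before Thursday is Monday.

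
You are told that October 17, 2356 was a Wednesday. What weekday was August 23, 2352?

Count forward from the earlier date (August 23, 2352) to the later (October 17, 2356):
Day-of-year of August 23, 2352: 236.
Day-of-year of October 17, 2356: 291.
2352 has 366 days, so 366 − 236 = 130 days remain in 2352.
Full years: 2353: 365; 2354: 365; 2355: 365. Sum = 1095.
Total: 130 + 1095 + 291 = 1516 days.
1516 mod 7 = 4, so 4 days before Wednesday is Saturday.

Saturday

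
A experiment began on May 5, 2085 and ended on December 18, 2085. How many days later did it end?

227

May 2085: 31 − 5 = 26 days remain.
Then June (30), July (31), August (31), September (30), October (31), November (30): 30 + 31 + 31 + 30 + 31 + 30 = 183 days.
December 1–18, 2085: 18 days.
Total: 26 + 183 + 18 = 227 days.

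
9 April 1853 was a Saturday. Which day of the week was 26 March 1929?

Tuesday

Day-of-year of April 9, 1853: 99.
Day-of-year of March 26, 1929: 85.
1853 has 365 days, so 365 − 99 = 266 days remain in 1853.
Full years 1854–1928: 57 common + 18 leap = 57×365 + 18×366 = 27393 days.
Total: 266 + 27393 + 85 = 27744 days.
27744 mod 7 = 3, so 3 days after Saturday is Tuesday.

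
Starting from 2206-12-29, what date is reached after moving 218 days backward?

2206-05-25

Count 218 days before December 29, 2206:
May 2206: 31 − 25 = 6 days remain.
Then June (30), July (31), August (31), September (30), October (31), November (30): 30 + 31 + 31 + 30 + 31 + 30 = 183 days.
December 1–29, 2206: 29 days.
Total: 6 + 183 + 29 = 218 days.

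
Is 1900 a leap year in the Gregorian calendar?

No

1900 is not a leap year (divisible by 100 but not 400).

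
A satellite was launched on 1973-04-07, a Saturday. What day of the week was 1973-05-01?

Tuesday

April 1973: 30 − 7 = 23 days remain.
May 1, 1973: 1 day.
Total: 23 + 1 = 24 days.
24 mod 7 = 3, so 3 days after Saturday is Tuesday.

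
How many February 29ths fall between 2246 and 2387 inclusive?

Years divisible by 4: 2248, 2252, …, 2384 — 35 in all.
Of these, 2300 is divisible by 100 but not 400, so not leap.
Leap years: 35 − 1 = 34.

34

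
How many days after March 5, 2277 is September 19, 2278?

563

March 5, 2277 → March 5, 2278: 365 days.
March 2278: 31 − 5 = 26 days remain.
Then April (30), May (31), June (30), July (31), August (31): 30 + 31 + 30 + 31 + 31 = 153 days.
September 1–19, 2278: 19 days.
Residual: 198 days.
Total: 563 days.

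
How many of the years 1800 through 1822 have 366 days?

5

Years divisible by 4 in [1800, 1822]: 1800, 1804, 1808, 1812, 1816, 1820.
Of these, 1800 is divisible by 100 but not 400, so not leap.
Leap years: 6 − 1 = 5.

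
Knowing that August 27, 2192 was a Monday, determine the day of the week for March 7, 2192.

Count forward from the earlier date (March 7, 2192) to the later (August 27, 2192):
March 2192: 31 − 7 = 24 days remain.
Then April (30), May (31), June (30), July (31): 30 + 31 + 30 + 31 = 122 days.
August 1–27, 2192: 27 days.
Total: 24 + 122 + 27 = 173 days.
173 mod 7 = 5, so 5 days before Monday is Wednesday.

Wednesday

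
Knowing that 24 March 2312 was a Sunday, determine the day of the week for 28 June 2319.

Saturday

From March 24, 2312 to March 24, 2319: 7 years, of which 1 contains a Feb 29 — 6×365 + 1×366 = 2556 days.
March 2319: 31 − 24 = 7 days remain.
Then April (30), May (31): 30 + 31 = 61 days.
June 1–28, 2319: 28 days.
Residual: 96 days.
Total: 2652 days.
2652 mod 7 = 6, so 6 days after Sunday is Saturday.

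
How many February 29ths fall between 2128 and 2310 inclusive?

44

Years divisible by 4: 2128, 2132, …, 2308 — 46 in all.
Of these, 2200, 2300 are divisible by 100 but not 400, so not leap.
Leap years: 46 − 2 = 44.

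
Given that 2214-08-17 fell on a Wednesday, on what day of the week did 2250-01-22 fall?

Day-of-year of August 17, 2214: 229.
Day-of-year of January 22, 2250: 22.
2214 has 365 days, so 365 − 229 = 136 days remain in 2214.
Full years 2215–2249: 26 common + 9 leap = 26×365 + 9×366 = 12784 days.
Total: 136 + 12784 + 22 = 12942 days.
12942 mod 7 = 6, so 6 days after Wednesday is Tuesday.

Tuesday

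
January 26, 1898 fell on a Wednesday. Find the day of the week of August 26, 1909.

Thursday

From January 26, 1898 to January 26, 1909: 11 years, of which 2 contain a Feb 29 — 9×365 + 2×366 = 4017 days.
(1900 is not a leap year (divisible by 100 but not 400).)
January 1909: 31 − 26 = 5 days remain.
Then February 1909 (28), March (31), April (30), May (31), June (30), July (31): 28 + 31 + 30 + 31 + 30 + 31 = 181 days.
August 1–26, 1909: 26 days.
Residual: 212 days.
Total: 4229 days.
4229 mod 7 = 1, so 1 day after Wednesday is Thursday.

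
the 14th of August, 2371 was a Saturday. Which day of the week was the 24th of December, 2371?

Friday

August 2371: 31 − 14 = 17 days remain.
Then September (30), October (31), November (30): 30 + 31 + 30 = 91 days.
December 1–24, 2371: 24 days.
Total: 17 + 91 + 24 = 132 days.
132 mod 7 = 6, so 6 days after Saturday is Friday.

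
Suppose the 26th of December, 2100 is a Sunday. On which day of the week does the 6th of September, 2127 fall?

Saturday

Day-of-year of December 26, 2100: 360.
Day-of-year of September 6, 2127: 249.
2100 has 365 days, so 365 − 360 = 5 days remain in 2100.
Full years 2101–2126: 20 common + 6 leap = 20×365 + 6×366 = 9496 days.
Total: 5 + 9496 + 249 = 9750 days.
9750 mod 7 = 6, so 6 days after Sunday is Saturday.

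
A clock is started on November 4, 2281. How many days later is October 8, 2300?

6912

Day-of-year of November 4, 2281: 308.
Day-of-year of October 8, 2300: 281.
2281 has 365 days, so 365 − 308 = 57 days remain in 2281.
Full years 2282–2299: 14 common + 4 leap = 14×365 + 4×366 = 6574 days.
Total: 57 + 6574 + 281 = 6912 days.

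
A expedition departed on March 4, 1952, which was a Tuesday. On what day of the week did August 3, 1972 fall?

Thursday

From March 4, 1952 to March 4, 1972: 20 years, of which 5 contain a Feb 29 — 15×365 + 5×366 = 7305 days.
March 1972: 31 − 4 = 27 days remain.
Then April (30), May (31), June (30), July (31): 30 + 31 + 30 + 31 = 122 days.
August 1–3, 1972: 3 days.
Residual: 152 days.
Total: 7457 days.
7457 mod 7 = 2, so 2 days after Tuesday is Thursday.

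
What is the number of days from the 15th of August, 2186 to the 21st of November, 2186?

August 2186: 31 − 15 = 16 days remain.
Then September (30), October (31): 30 + 31 = 61 days.
November 1–21, 2186: 21 days.
Total: 16 + 61 + 21 = 98 days.

98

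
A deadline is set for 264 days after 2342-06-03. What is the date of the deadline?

2343-02-22

Count 264 days after June 3, 2342:
Day-of-year of June 3, 2342: 154.
Day-of-year of February 22, 2343: 53.
2342 has 365 days, so 365 − 154 = 211 days remain in 2342.
Total: 211 + 53 = 264 days.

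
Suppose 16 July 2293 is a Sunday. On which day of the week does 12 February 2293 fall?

Count forward from the earlier date (February 12, 2293) to the later (July 16, 2293):
February 2293: 28 − 12 = 16 days remain (2293 is not a leap year, so February has 28 days).
Then March (31), April (30), May (31), June (30): 31 + 30 + 31 + 30 = 122 days.
July 1–16, 2293: 16 days.
Total: 16 + 122 + 16 = 154 days.
154 is a multiple of 7, so 12 February 2293 falls on the same weekday: Sunday.

Sunday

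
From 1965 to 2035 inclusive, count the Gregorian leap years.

17

Years divisible by 4: 1968, 1972, …, 2032 — 17 in all.
2000 is divisible by 400, so still leap.
No century exceptions apply. Count: 17.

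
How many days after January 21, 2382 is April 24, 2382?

January 2382: 31 − 21 = 10 days remain.
Then February 2382 (28), March (31): 28 + 31 = 59 days.
April 1–24, 2382: 24 days.
Total: 10 + 59 + 24 = 93 days.

93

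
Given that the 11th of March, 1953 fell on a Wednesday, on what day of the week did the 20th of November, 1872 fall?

Count forward from the earlier date (November 20, 1872) to the later (March 11, 1953):
Day-of-year of November 20, 1872: 325.
Day-of-year of March 11, 1953: 70.
1872 has 366 days, so 366 − 325 = 41 days remain in 1872.
Full years 1873–1952: 61 common + 19 leap = 61×365 + 19×366 = 29219 days.
Total: 41 + 29219 + 70 = 29330 days.
29330 is a multiple of 7, so the 20th of November, 1872 falls on the same weekday: Wednesday.

Wednesday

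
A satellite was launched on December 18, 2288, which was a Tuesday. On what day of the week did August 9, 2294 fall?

December 18, 2288 → December 18, 2289: 365 days.
December 18, 2289 → December 18, 2290: 365 days.
December 18, 2290 → December 18, 2291: 365 days.
December 18, 2291 → December 18, 2292: 366 days (2292 is a leap year).
December 18, 2292 → December 18, 2293: 365 days.
December 2293: 31 − 18 = 13 days remain.
Then January (31), February 2294 (28), March (31), April (30), May (31), June (30), July (31): 31 + 28 + 31 + 30 + 31 + 30 + 31 = 212 days.
August 1–9, 2294: 9 days.
Residual: 234 days.
Total: 2060 days.
2060 mod 7 = 2, so 2 days after Tuesday is Thursday.

Thursday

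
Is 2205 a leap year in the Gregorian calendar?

No

2205 is not a leap year.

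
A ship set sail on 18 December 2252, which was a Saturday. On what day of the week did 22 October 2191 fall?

Saturday

Count forward from the earlier date (October 22, 2191) to the later (December 18, 2252):
From October 22, 2191 to October 22, 2252: 61 years, of which 15 contain a Feb 29 — 46×365 + 15×366 = 22280 days.
(2200 is not a leap year (divisible by 100 but not 400).)
October 2252: 31 − 22 = 9 days remain.
Then November (30): 30 days.
December 1–18, 2252: 18 days.
Residual: 57 days.
Total: 22337 days.
22337 is a multiple of 7, so 22 October 2191 falls on the same weekday: Saturday.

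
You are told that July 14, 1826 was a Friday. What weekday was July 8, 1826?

Saturday

Count forward from the earlier date (July 8, 1826) to the later (July 14, 1826):
Within July 1826: 14 − 8 = 6 days.
6 mod 7 = 6, so 6 days before Friday is Saturday.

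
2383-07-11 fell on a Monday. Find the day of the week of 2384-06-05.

Tuesday

July 2383: 31 − 11 = 20 days remain.
Then 10 full months totalling 305 days.
June 1–5, 2384: 5 days.
Residual: 330 days.
Total: 330 days.
330 mod 7 = 1, so 1 day after Monday is Tuesday.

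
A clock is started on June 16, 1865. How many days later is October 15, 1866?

486

June 1865: 30 − 16 = 14 days remain.
Then 15 full months totalling 457 days.
October 1–15, 1866: 15 days.
Total: 14 + 457 + 15 = 486 days.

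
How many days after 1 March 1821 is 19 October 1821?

232

March 1821: 31 − 1 = 30 days remain.
Then April (30), May (31), June (30), July (31), August (31), September (30): 30 + 31 + 30 + 31 + 31 + 30 = 183 days.
October 1–19, 1821: 19 days.
Total: 30 + 183 + 19 = 232 days.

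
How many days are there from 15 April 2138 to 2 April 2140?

718

April 15, 2138 → April 15, 2139: 365 days.
April 2139: 30 − 15 = 15 days remain.
Then 11 full months totalling 336 days.
April 1–2, 2140: 2 days.
Residual: 353 days.
Total: 718 days.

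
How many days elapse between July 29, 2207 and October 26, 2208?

July 29, 2207 → July 29, 2208: 366 days (2208 is a leap year).
July 2208: 31 − 29 = 2 days remain.
Then August (31), September (30): 31 + 30 = 61 days.
October 1–26, 2208: 26 days.
Residual: 89 days.
Total: 455 days.

455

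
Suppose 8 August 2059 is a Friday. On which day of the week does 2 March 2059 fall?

Count forward from the earlier date (March 2, 2059) to the later (August 8, 2059):
March 2059: 31 − 2 = 29 days remain.
Then April (30), May (31), June (30), July (31): 30 + 31 + 30 + 31 = 122 days.
August 1–8, 2059: 8 days.
Total: 29 + 122 + 8 = 159 days.
159 mod 7 = 5, so 5 days before Friday is Sunday.

Sunday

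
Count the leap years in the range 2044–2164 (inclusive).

30

Years divisible by 4: 2044, 2048, …, 2164 — 31 in all.
Of these, 2100 is divisible by 100 but not 400, so not leap.
Leap years: 31 − 1 = 30.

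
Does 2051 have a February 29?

2051 is not a leap year.

No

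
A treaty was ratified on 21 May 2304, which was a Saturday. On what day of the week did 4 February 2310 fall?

Friday

Day-of-year of May 21, 2304: 142.
Day-of-year of February 4, 2310: 35.
2304 has 366 days, so 366 − 142 = 224 days remain in 2304.
Full years: 2305: 365; 2306: 365; 2307: 365; 2308: 366; 2309: 365. Sum = 1826.
Total: 224 + 1826 + 35 = 2085 days.
2085 mod 7 = 6, so 6 days after Saturday is Friday.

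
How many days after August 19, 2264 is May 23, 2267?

Day-of-year of August 19, 2264: 232.
Day-of-year of May 23, 2267: 143.
2264 has 366 days, so 366 − 232 = 134 days remain in 2264.
Full years: 2265: 365; 2266: 365. Sum = 730.
Total: 134 + 730 + 143 = 1007 days.

1007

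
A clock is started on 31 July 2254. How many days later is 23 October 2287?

12137

Day-of-year of July 31, 2254: 212.
Day-of-year of October 23, 2287: 296.
2254 has 365 days, so 365 − 212 = 153 days remain in 2254.
Full years 2255–2286: 24 common + 8 leap = 24×365 + 8×366 = 11688 days.
Total: 153 + 11688 + 296 = 12137 days.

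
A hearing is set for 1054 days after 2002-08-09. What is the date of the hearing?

2005-06-28

Count 1054 days after August 9, 2002:
August 9, 2002 → August 9, 2003: 365 days.
August 9, 2003 → August 9, 2004: 366 days (2004 is a leap year).
August 2004: 31 − 9 = 22 days remain.
Then 9 full months totalling 273 days.
June 1–28, 2005: 28 days.
Residual: 323 days.
Total: 1054 days.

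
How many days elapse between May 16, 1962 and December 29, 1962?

May 1962: 31 − 16 = 15 days remain.
Then June (30), July (31), August (31), September (30), October (31), November (30): 30 + 31 + 31 + 30 + 31 + 30 = 183 days.
December 1–29, 1962: 29 days.
Total: 15 + 183 + 29 = 227 days.

227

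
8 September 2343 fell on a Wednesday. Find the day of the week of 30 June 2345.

September 8, 2343 → September 8, 2344: 366 days (2344 is a leap year).
September 2344: 30 − 8 = 22 days remain.
Then October (31), November (30), December (31), January (31), February 2345 (28), March (31), April (30), May (31): 31 + 30 + 31 + 31 + 28 + 31 + 30 + 31 = 243 days.
June 1–30, 2345: 30 days.
Residual: 295 days.
Total: 661 days.
661 mod 7 = 3, so 3 days after Wednesday is Saturday.

Saturday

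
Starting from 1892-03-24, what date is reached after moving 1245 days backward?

1888-10-26

Count 1245 days before March 24, 1892:
October 26, 1888 → October 26, 1889: 365 days.
October 26, 1889 → October 26, 1890: 365 days.
October 26, 1890 → October 26, 1891: 365 days.
October 1891: 31 − 26 = 5 days remain.
Then November (30), December (31), January (31), February 1892 (29): 30 + 31 + 31 + 29 = 121 days.
March 1–24, 1892: 24 days.
Residual: 150 days.
Total: 1245 days.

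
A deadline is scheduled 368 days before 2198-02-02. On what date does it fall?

2197-01-30

Count 368 days before February 2, 2198:
January 30, 2197 → January 30, 2198: 365 days.
January 2198: 31 − 30 = 1 day remains.
February 1–2, 2198: 2 days (2198 is not a leap year).
Residual: 3 days.
Total: 368 days.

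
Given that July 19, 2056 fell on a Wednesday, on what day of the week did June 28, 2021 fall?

Monday

Count forward from the earlier date (June 28, 2021) to the later (July 19, 2056):
From June 28, 2021 to June 28, 2056: 35 years, of which 9 contain a Feb 29 — 26×365 + 9×366 = 12784 days.
June 2056: 30 − 28 = 2 days remain.
July 1–19, 2056: 19 days.
Residual: 21 days.
Total: 12805 days.
12805 mod 7 = 2, so 2 days before Wednesday is Monday.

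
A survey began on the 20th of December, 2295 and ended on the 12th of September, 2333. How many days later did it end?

Day-of-year of December 20, 2295: 354.
Day-of-year of September 12, 2333: 255.
2295 has 365 days, so 365 − 354 = 11 days remain in 2295.
Full years 2296–2332: 28 common + 9 leap = 28×365 + 9×366 = 13514 days.
Total: 11 + 13514 + 255 = 13780 days.

13780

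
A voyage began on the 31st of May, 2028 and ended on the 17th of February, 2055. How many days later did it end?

9758

From May 31, 2028 to May 31, 2054: 26 years, of which 6 contain a Feb 29 — 20×365 + 6×366 = 9496 days.
May 2054: 31 − 31 = 0 days remain.
Then June (30), July (31), August (31), September (30), October (31), November (30), December (31), January (31): 30 + 31 + 31 + 30 + 31 + 30 + 31 + 31 = 245 days.
February 1–17, 2055: 17 days (2055 is not a leap year).
Residual: 262 days.
Total: 9758 days.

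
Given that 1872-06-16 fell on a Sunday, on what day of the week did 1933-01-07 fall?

Saturday

Day-of-year of June 16, 1872: 168.
Day-of-year of January 7, 1933: 7.
1872 has 366 days, so 366 − 168 = 198 days remain in 1872.
Full years 1873–1932: 46 common + 14 leap = 46×365 + 14×366 = 21914 days.
Total: 198 + 21914 + 7 = 22119 days.
22119 mod 7 = 6, so 6 days after Sunday is Saturday.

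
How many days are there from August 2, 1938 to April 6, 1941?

978

August 2, 1938 → August 2, 1939: 365 days.
August 2, 1939 → August 2, 1940: 366 days (1940 is a leap year).
August 1940: 31 − 2 = 29 days remain.
Then September (30), October (31), November (30), December (31), January (31), February 1941 (28), March (31): 30 + 31 + 30 + 31 + 31 + 28 + 31 = 212 days.
April 1–6, 1941: 6 days.
Residual: 247 days.
Total: 978 days.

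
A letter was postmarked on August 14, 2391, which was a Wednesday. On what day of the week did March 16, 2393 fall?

August 2391: 31 − 14 = 17 days remain.
Then 18 full months totalling 547 days.
March 1–16, 2393: 16 days.
Total: 17 + 547 + 16 = 580 days.
580 mod 7 = 6, so 6 days after Wednesday is Tuesday.

Tuesday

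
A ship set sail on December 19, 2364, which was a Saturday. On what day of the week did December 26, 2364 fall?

Saturday

Within December 2364: 26 − 19 = 7 days.
7 is a multiple of 7, so December 26, 2364 falls on the same weekday: Saturday.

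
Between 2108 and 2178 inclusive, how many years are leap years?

Years divisible by 4: 2108, 2112, …, 2176 — 18 in all.
No century exceptions apply. Count: 18.

18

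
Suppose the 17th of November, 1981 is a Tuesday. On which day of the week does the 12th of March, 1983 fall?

Saturday

November 17, 1981 → November 17, 1982: 365 days.
November 1982: 30 − 17 = 13 days remain.
Then December (31), January (31), February 1983 (28): 31 + 31 + 28 = 90 days.
March 1–12, 1983: 12 days.
Residual: 115 days.
Total: 480 days.
480 mod 7 = 4, so 4 days after Tuesday is Saturday.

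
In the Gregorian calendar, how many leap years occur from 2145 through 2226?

Years divisible by 4: 2148, 2152, …, 2224 — 20 in all.
Of these, 2200 is divisible by 100 but not 400, so not leap.
Leap years: 20 − 1 = 19.

19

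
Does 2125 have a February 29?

No

2125 is not a leap year.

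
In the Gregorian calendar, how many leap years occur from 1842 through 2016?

43

Years divisible by 4: 1844, 1848, …, 2016 — 44 in all.
Of these, 1900 is divisible by 100 but not 400, so not leap.
2000 is divisible by 400, so still leap.
Leap years: 44 − 1 = 43.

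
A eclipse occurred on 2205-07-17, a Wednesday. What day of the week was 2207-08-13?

Thursday

July 2205: 31 − 17 = 14 days remain.
Then 24 full months totalling 730 days.
August 1–13, 2207: 13 days.
Total: 14 + 730 + 13 = 757 days.
757 mod 7 = 1, so 1 day after Wednesday is Thursday.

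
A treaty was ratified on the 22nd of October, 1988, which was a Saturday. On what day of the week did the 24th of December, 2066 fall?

From October 22, 1988 to October 22, 2066: 78 years, of which 19 contain a Feb 29 — 59×365 + 19×366 = 28489 days.
(2000 is a leap year (divisible by 400).)
October 2066: 31 − 22 = 9 days remain.
Then November (30): 30 days.
December 1–24, 2066: 24 days.
Residual: 63 days.
Total: 28552 days.
28552 mod 7 = 6, so 6 days after Saturday is Friday.

Friday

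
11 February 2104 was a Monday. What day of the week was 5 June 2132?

Day-of-year of February 11, 2104: 42.
Day-of-year of June 5, 2132: 157.
2104 has 366 days, so 366 − 42 = 324 days remain in 2104.
Full years 2105–2131: 21 common + 6 leap = 21×365 + 6×366 = 9861 days.
Total: 324 + 9861 + 157 = 10342 days.
10342 mod 7 = 3, so 3 days after Monday is Thursday.

Thursday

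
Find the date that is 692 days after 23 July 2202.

14 June 2204

Count 692 days after July 23, 2202:
Day-of-year of July 23, 2202: 204.
Day-of-year of June 14, 2204: 166.
2202 has 365 days, so 365 − 204 = 161 days remain in 2202.
Full years: 2203: 365. Sum = 365.
Total: 161 + 365 + 166 = 692 days.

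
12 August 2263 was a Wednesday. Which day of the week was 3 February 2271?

From August 12, 2263 to August 12, 2270: 7 years, of which 2 contain a Feb 29 — 5×365 + 2×366 = 2557 days.
August 2270: 31 − 12 = 19 days remain.
Then September (30), October (31), November (30), December (31), January (31): 30 + 31 + 30 + 31 + 31 = 153 days.
February 1–3, 2271: 3 days (2271 is not a leap year).
Residual: 175 days.
Total: 2732 days.
2732 mod 7 = 2, so 2 days after Wednesday is Friday.

Friday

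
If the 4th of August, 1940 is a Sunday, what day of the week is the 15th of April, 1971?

From August 4, 1940 to August 4, 1970: 30 years, of which 7 contain a Feb 29 — 23×365 + 7×366 = 10957 days.
August 1970: 31 − 4 = 27 days remain.
Then September (30), October (31), November (30), December (31), January (31), February 1971 (28), March (31): 30 + 31 + 30 + 31 + 31 + 28 + 31 = 212 days.
April 1–15, 1971: 15 days.
Residual: 254 days.
Total: 11211 days.
11211 mod 7 = 4, so 4 days after Sunday is Thursday.

Thursday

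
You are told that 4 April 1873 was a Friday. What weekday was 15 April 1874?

Day-of-year of April 4, 1873: 94.
Day-of-year of April 15, 1874: 105.
1873 has 365 days, so 365 − 94 = 271 days remain in 1873.
Total: 271 + 105 = 376 days.
376 mod 7 = 5, so 5 days after Friday is Wednesday.

Wednesday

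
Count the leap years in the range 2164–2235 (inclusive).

17

Years divisible by 4: 2164, 2168, …, 2232 — 18 in all.
Of these, 2200 is divisible by 100 but not 400, so not leap.
Leap years: 18 − 1 = 17.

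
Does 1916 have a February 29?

1916 is a leap year.

Yes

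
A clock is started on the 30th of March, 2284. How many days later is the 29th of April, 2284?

March 2284: 31 − 30 = 1 day remains.
April 1–29, 2284: 29 days.
Total: 1 + 29 = 30 days.

30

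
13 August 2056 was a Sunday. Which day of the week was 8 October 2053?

Count forward from the earlier date (October 8, 2053) to the later (August 13, 2056):
Day-of-year of October 8, 2053: 281.
Day-of-year of August 13, 2056: 226.
2053 has 365 days, so 365 − 281 = 84 days remain in 2053.
Full years: 2054: 365; 2055: 365. Sum = 730.
Total: 84 + 730 + 226 = 1040 days.
1040 mod 7 = 4, so 4 days before Sunday is Wednesday.

Wednesday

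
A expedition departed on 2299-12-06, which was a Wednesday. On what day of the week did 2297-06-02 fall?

Wednesday

Count forward from the earlier date (June 2, 2297) to the later (December 6, 2299):
June 2297: 30 − 2 = 28 days remain.
Then 29 full months totalling 883 days.
December 1–6, 2299: 6 days.
Total: 28 + 883 + 6 = 917 days.
917 is a multiple of 7, so 2297-06-02 falls on the same weekday: Wednesday.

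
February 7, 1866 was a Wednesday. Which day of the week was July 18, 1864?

Monday

Count forward from the earlier date (July 18, 1864) to the later (February 7, 1866):
Day-of-year of July 18, 1864: 200.
Day-of-year of February 7, 1866: 38.
1864 has 366 days, so 366 − 200 = 166 days remain in 1864.
Full years: 1865: 365. Sum = 365.
Total: 166 + 365 + 38 = 569 days.
569 mod 7 = 2, so 2 days before Wednesday is Monday.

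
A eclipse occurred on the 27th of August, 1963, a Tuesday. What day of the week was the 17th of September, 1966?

Day-of-year of August 27, 1963: 239.
Day-of-year of September 17, 1966: 260.
1963 has 365 days, so 365 − 239 = 126 days remain in 1963.
Full years: 1964: 366; 1965: 365. Sum = 731.
Total: 126 + 731 + 260 = 1117 days.
1117 mod 7 = 4, so 4 days after Tuesday is Saturday.

Saturday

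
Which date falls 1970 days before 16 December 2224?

26 July 2219

Count 1970 days before December 16, 2224:
Day-of-year of July 26, 2219: 207.
Day-of-year of December 16, 2224: 351.
2219 has 365 days, so 365 − 207 = 158 days remain in 2219.
Full years: 2220: 366; 2221: 365; 2222: 365; 2223: 365. Sum = 1461.
Total: 158 + 1461 + 351 = 1970 days.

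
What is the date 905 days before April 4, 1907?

October 11, 1904

Count 905 days before April 4, 1907:
October 11, 1904 → October 11, 1905: 365 days.
October 11, 1905 → October 11, 1906: 365 days.
October 1906: 31 − 11 = 20 days remain.
Then November (30), December (31), January (31), February 1907 (28), March (31): 30 + 31 + 31 + 28 + 31 = 151 days.
April 1–4, 1907: 4 days.
Residual: 175 days.
Total: 905 days.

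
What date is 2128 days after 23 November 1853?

21 September 1859

Count 2128 days after November 23, 1853:
Day-of-year of November 23, 1853: 327.
Day-of-year of September 21, 1859: 264.
1853 has 365 days, so 365 − 327 = 38 days remain in 1853.
Full years: 1854: 365; 1855: 365; 1856: 366; 1857: 365; 1858: 365. Sum = 1826.
Total: 38 + 1826 + 264 = 2128 days.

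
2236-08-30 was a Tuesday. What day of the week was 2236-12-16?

Friday

August 2236: 31 − 30 = 1 day remains.
Then September (30), October (31), November (30): 30 + 31 + 30 = 91 days.
December 1–16, 2236: 16 days.
Total: 1 + 91 + 16 = 108 days.
108 mod 7 = 3, so 3 days after Tuesday is Friday.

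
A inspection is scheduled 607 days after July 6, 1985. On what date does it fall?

March 5, 1987

Count 607 days after July 6, 1985:
July 6, 1985 → July 6, 1986: 365 days.
July 1986: 31 − 6 = 25 days remain.
Then August (31), September (30), October (31), November (30), December (31), January (31), February 1987 (28): 31 + 30 + 31 + 30 + 31 + 31 + 28 = 212 days.
March 1–5, 1987: 5 days.
Residual: 242 days.
Total: 607 days.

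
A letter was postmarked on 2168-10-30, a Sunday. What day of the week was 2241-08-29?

Sunday

Day-of-year of October 30, 2168: 304.
Day-of-year of August 29, 2241: 241.
2168 has 366 days, so 366 − 304 = 62 days remain in 2168.
Full years 2169–2240: 55 common + 17 leap = 55×365 + 17×366 = 26297 days.
Total: 62 + 26297 + 241 = 26600 days.
26600 is a multiple of 7, so 2241-08-29 falls on the same weekday: Sunday.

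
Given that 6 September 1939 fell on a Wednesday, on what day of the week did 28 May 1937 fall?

Count forward from the earlier date (May 28, 1937) to the later (September 6, 1939):
May 28, 1937 → May 28, 1938: 365 days.
May 28, 1938 → May 28, 1939: 365 days.
May 1939: 31 − 28 = 3 days remain.
Then June (30), July (31), August (31): 30 + 31 + 31 = 92 days.
September 1–6, 1939: 6 days.
Residual: 101 days.
Total: 831 days.
831 mod 7 = 5, so 5 days before Wednesday is Friday.

Friday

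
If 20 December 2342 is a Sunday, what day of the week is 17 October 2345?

Wednesday

December 20, 2342 → December 20, 2343: 365 days.
December 20, 2343 → December 20, 2344: 366 days (2344 is a leap year).
December 2344: 31 − 20 = 11 days remain.
Then 9 full months totalling 273 days.
October 1–17, 2345: 17 days.
Residual: 301 days.
Total: 1032 days.
1032 mod 7 = 3, so 3 days after Sunday is Wednesday.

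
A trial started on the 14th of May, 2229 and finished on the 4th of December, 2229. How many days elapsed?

204

May 2229: 31 − 14 = 17 days remain.
Then June (30), July (31), August (31), September (30), October (31), November (30): 30 + 31 + 31 + 30 + 31 + 30 = 183 days.
December 1–4, 2229: 4 days.
Total: 17 + 183 + 4 = 204 days.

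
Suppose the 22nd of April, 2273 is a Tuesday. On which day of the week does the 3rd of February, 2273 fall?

Count forward from the earlier date (February 3, 2273) to the later (April 22, 2273):
February 2273: 28 − 3 = 25 days remain (2273 is not a leap year, so February has 28 days).
Then March (31): 31 days.
April 1–22, 2273: 22 days.
Total: 25 + 31 + 22 = 78 days.
78 mod 7 = 1, so 1 day before Tuesday is Monday.

Monday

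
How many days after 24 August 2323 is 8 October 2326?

1141

August 24, 2323 → August 24, 2324: 366 days (2324 is a leap year).
August 24, 2324 → August 24, 2325: 365 days.
August 24, 2325 → August 24, 2326: 365 days.
August 2326: 31 − 24 = 7 days remain.
Then September (30): 30 days.
October 1–8, 2326: 8 days.
Residual: 45 days.
Total: 1141 days.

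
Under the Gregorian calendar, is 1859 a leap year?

No

1859 is not a leap year.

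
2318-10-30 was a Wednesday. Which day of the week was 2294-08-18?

Saturday

Count forward from the earlier date (August 18, 2294) to the later (October 30, 2318):
From August 18, 2294 to August 18, 2318: 24 years, of which 5 contain a Feb 29 — 19×365 + 5×366 = 8765 days.
(2300 is not a leap year (divisible by 100 but not 400).)
August 2318: 31 − 18 = 13 days remain.
Then September (30): 30 days.
October 1–30, 2318: 30 days.
Residual: 73 days.
Total: 8838 days.
8838 mod 7 = 4, so 4 days before Wednesday is Saturday.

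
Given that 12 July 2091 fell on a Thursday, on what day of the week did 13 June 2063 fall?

Wednesday

Count forward from the earlier date (June 13, 2063) to the later (July 12, 2091):
From June 13, 2063 to June 13, 2091: 28 years, of which 7 contain a Feb 29 — 21×365 + 7×366 = 10227 days.
June 2091: 30 − 13 = 17 days remain.
July 1–12, 2091: 12 days.
Residual: 29 days.
Total: 10256 days.
10256 mod 7 = 1, so 1 day before Thursday is Wednesday.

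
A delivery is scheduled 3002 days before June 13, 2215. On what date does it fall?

March 25, 2207

Count 3002 days before June 13, 2215:
Day-of-year of March 25, 2207: 84.
Day-of-year of June 13, 2215: 164.
2207 has 365 days, so 365 − 84 = 281 days remain in 2207.
Full years 2208–2214: 5 common + 2 leap = 5×365 + 2×366 = 2557 days.
Total: 281 + 2557 + 164 = 3002 days.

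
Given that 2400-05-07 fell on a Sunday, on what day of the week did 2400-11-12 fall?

May 2400: 31 − 7 = 24 days remain.
Then June (30), July (31), August (31), September (30), October (31): 30 + 31 + 31 + 30 + 31 = 153 days.
November 1–12, 2400: 12 days.
Total: 24 + 153 + 12 = 189 days.
189 is a multiple of 7, so 2400-11-12 falls on the same weekday: Sunday.

Sunday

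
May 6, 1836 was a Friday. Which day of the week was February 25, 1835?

Count forward from the earlier date (February 25, 1835) to the later (May 6, 1836):
Day-of-year of February 25, 1835: 56.
Day-of-year of May 6, 1836: 127.
1835 has 365 days, so 365 − 56 = 309 days remain in 1835.
Total: 309 + 127 = 436 days.
436 mod 7 = 2, so 2 days before Friday is Wednesday.

Wednesday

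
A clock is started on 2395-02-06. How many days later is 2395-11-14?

February 2395: 28 − 6 = 22 days remain (2395 is not a leap year, so February has 28 days).
Then March (31), April (30), May (31), June (30), July (31), August (31), September (30), October (31): 31 + 30 + 31 + 30 + 31 + 31 + 30 + 31 = 245 days.
November 1–14, 2395: 14 days.
Total: 22 + 245 + 14 = 281 days.

281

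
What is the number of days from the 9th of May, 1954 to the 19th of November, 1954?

194

May 1954: 31 − 9 = 22 days remain.
Then June (30), July (31), August (31), September (30), October (31): 30 + 31 + 31 + 30 + 31 = 153 days.
November 1–19, 1954: 19 days.
Total: 22 + 153 + 19 = 194 days.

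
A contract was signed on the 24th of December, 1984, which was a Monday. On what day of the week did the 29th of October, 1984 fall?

Monday

Count forward from the earlier date (October 29, 1984) to the later (December 24, 1984):
October 1984: 31 − 29 = 2 days remain.
Then November (30): 30 days.
December 1–24, 1984: 24 days.
Total: 2 + 30 + 24 = 56 days.
56 is a multiple of 7, so the 29th of October, 1984 falls on the same weekday: Monday.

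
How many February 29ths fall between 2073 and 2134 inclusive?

Years divisible by 4: 2076, 2080, …, 2132 — 15 in all.
Of these, 2100 is divisible by 100 but not 400, so not leap.
Leap years: 15 − 1 = 14.

14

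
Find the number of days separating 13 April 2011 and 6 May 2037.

9520

From April 13, 2011 to April 13, 2037: 26 years, of which 7 contain a Feb 29 — 19×365 + 7×366 = 9497 days.
April 2037: 30 − 13 = 17 days remain.
May 1–6, 2037: 6 days.
Residual: 23 days.
Total: 9520 days.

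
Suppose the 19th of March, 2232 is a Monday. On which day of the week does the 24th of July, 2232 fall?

Tuesday

March 2232: 31 − 19 = 12 days remain.
Then April (30), May (31), June (30): 30 + 31 + 30 = 91 days.
July 1–24, 2232: 24 days.
Total: 12 + 91 + 24 = 127 days.
127 mod 7 = 1, so 1 day after Monday is Tuesday.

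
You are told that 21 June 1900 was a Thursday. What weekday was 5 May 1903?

Tuesday

June 21, 1900 → June 21, 1901: 365 days.
June 21, 1901 → June 21, 1902: 365 days.
June 1902: 30 − 21 = 9 days remain.
Then 10 full months totalling 304 days.
May 1–5, 1903: 5 days.
Residual: 318 days.
Total: 1048 days.
1048 mod 7 = 5, so 5 days after Thursday is Tuesday.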